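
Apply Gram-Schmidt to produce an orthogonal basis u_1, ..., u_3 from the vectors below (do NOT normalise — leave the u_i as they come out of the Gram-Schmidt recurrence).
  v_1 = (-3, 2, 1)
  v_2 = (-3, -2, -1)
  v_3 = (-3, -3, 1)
Orthogonal basis:
  u_1 = (-3, 2, 1)
  u_2 = (-15/7, -18/7, -9/7)
  u_3 = (0, -1, 2)

Apply the Gram-Schmidt recurrence
  u_1 = v_1
  u_i = v_i − Σ_{j<i} ((v_i · u_j) / (u_j · u_j)) · u_j.

Step by step this gives:
  u_1 = (-3, 2, 1)
  u_2 = (-15/7, -18/7, -9/7)
  u_3 = (0, -1, 2)

Orthogonality check:
  u_2 · u_1 = 0 (should be 0)
  u_3 · u_1 = 0 (should be 0)
  u_3 · u_2 = 0 (should be 0)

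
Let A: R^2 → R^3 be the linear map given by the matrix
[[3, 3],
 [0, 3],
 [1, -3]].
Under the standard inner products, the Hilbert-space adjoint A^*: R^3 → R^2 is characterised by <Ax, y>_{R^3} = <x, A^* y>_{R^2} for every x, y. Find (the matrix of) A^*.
A^* = A^T =
[[3, 0, 1],
 [3, 3, -3]]

For real matrices with standard dot products, the defining identity <Ax, y> = <x, A^* y> gives (Ax)^T y = x^T (A^*) y, i.e. x^T A^T y = x^T (A^*) y. Since this holds for all x, y, we must have A^* = A^T. Therefore
A^* =
[[3, 0, 1],
 [3, 3, -3]].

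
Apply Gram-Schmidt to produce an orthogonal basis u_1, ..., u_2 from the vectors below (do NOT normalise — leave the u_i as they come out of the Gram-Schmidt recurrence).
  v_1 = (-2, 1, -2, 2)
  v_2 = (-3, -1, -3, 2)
Orthogonal basis:
  u_1 = (-2, 1, -2, 2)
  u_2 = (-9/13, -28/13, -9/13, -4/13)

Apply the Gram-Schmidt recurrence
  u_1 = v_1
  u_i = v_i − Σ_{j<i} ((v_i · u_j) / (u_j · u_j)) · u_j.

Step by step this gives:
  u_1 = (-2, 1, -2, 2)
  u_2 = (-9/13, -28/13, -9/13, -4/13)

Orthogonality check:
  u_2 · u_1 = 0 (should be 0)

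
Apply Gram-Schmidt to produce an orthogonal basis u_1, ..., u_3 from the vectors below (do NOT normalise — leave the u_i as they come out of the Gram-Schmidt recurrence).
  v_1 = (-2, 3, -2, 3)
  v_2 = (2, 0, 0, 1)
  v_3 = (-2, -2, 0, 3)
Orthogonal basis:
  u_1 = (-2, 3, -2, 3)
  u_2 = (25/13, 3/26, -1/13, 29/26)
  u_3 = (-152/129, -120/43, 68/129, 304/129)

Apply the Gram-Schmidt recurrence
  u_1 = v_1
  u_i = v_i − Σ_{j<i} ((v_i · u_j) / (u_j · u_j)) · u_j.

Step by step this gives:
  u_1 = (-2, 3, -2, 3)
  u_2 = (25/13, 3/26, -1/13, 29/26)
  u_3 = (-152/129, -120/43, 68/129, 304/129)

Orthogonality check:
  u_2 · u_1 = 0 (should be 0)
  u_3 · u_1 = 0 (should be 0)
  u_3 · u_2 = 0 (should be 0)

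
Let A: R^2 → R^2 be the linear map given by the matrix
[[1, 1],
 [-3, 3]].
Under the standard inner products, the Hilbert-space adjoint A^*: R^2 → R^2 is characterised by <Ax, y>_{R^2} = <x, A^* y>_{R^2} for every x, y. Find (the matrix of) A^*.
A^* = A^T =
[[1, -3],
 [1, 3]]

For real matrices with standard dot products, the defining identity <Ax, y> = <x, A^* y> gives (Ax)^T y = x^T (A^*) y, i.e. x^T A^T y = x^T (A^*) y. Since this holds for all x, y, we must have A^* = A^T. Therefore
A^* =
[[1, -3],
 [1, 3]].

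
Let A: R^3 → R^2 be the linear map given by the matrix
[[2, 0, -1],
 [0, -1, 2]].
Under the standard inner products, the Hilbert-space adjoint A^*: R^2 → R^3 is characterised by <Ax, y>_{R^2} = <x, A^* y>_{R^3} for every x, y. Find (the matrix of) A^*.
A^* = A^T =
[[2, 0],
 [0, -1],
 [-1, 2]]

For real matrices with standard dot products, the defining identity <Ax, y> = <x, A^* y> gives (Ax)^T y = x^T (A^*) y, i.e. x^T A^T y = x^T (A^*) y. Since this holds for all x, y, we must have A^* = A^T. Therefore
A^* =
[[2, 0],
 [0, -1],
 [-1, 2]].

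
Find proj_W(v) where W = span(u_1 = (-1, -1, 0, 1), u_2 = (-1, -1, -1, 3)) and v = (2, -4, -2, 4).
proj_W(v) = (-10/11, -10/11, -18/11, 46/11)

Set up U = [u_1 | ... | u_2] ∈ R^(4×2). The projector onto W = col(U) is P = U (U^T U)^(-1) U^T.
Compute U^T U =
  [3, 5]
  [5, 12],
and U^T v = (6, 16).
Solve U^T U · c = U^T v for the coefficients: c = (-8/11, 18/11). The projection is proj_W(v) = U c.
Check: (v - proj_W(v)) · u_1 = 0  (should be 0).
Check: (v - proj_W(v)) · u_2 = 0  (should be 0).
Result: proj_W(v) = (-10/11, -10/11, -18/11, 46/11).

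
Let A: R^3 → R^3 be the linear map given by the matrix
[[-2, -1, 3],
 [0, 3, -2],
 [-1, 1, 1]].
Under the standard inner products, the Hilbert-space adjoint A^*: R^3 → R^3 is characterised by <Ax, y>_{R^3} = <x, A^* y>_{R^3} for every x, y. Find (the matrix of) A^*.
A^* = A^T =
[[-2, 0, -1],
 [-1, 3, 1],
 [3, -2, 1]]

For real matrices with standard dot products, the defining identity <Ax, y> = <x, A^* y> gives (Ax)^T y = x^T (A^*) y, i.e. x^T A^T y = x^T (A^*) y. Since this holds for all x, y, we must have A^* = A^T. Therefore
A^* =
[[-2, 0, -1],
 [-1, 3, 1],
 [3, -2, 1]].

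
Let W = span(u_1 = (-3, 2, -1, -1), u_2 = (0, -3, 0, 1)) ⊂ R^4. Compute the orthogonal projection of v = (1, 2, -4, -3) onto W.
proj_W(v) = (-51/101, 271/101, -17/101, -96/101)

Set up U = [u_1 | ... | u_2] ∈ R^(4×2). The projector onto W = col(U) is P = U (U^T U)^(-1) U^T.
Compute U^T U =
  [15, -7]
  [-7, 10],
and U^T v = (8, -9).
Solve U^T U · c = U^T v for the coefficients: c = (17/101, -79/101). The projection is proj_W(v) = U c.
Check: (v - proj_W(v)) · u_1 = 0  (should be 0).
Check: (v - proj_W(v)) · u_2 = 0  (should be 0).
Result: proj_W(v) = (-51/101, 271/101, -17/101, -96/101).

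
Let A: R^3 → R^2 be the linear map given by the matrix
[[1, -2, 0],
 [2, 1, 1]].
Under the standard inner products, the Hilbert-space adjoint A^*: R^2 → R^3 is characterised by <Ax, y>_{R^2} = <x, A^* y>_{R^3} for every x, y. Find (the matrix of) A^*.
A^* = A^T =
[[1, 2],
 [-2, 1],
 [0, 1]]

For real matrices with standard dot products, the defining identity <Ax, y> = <x, A^* y> gives (Ax)^T y = x^T (A^*) y, i.e. x^T A^T y = x^T (A^*) y. Since this holds for all x, y, we must have A^* = A^T. Therefore
A^* =
[[1, 2],
 [-2, 1],
 [0, 1]].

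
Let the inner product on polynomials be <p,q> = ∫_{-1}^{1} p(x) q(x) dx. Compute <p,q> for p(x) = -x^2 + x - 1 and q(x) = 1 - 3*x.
<p,q> = -14/3

Expand the product: p(x)·q(x) = 3*x^3 - 4*x^2 + 4*x - 1.
∫_{-1}^{1} of each monomial x^k gives [2/(k+1) if k even, 0 if k odd]. Integrating term-by-term (or equivalently evaluating the antiderivative F(x) = 3*x^4/4 - 4*x^3/3 + 2*x^2 - x at the endpoints):
  F(1) − F(−1) = 5/12 − (61/12) = -14/3.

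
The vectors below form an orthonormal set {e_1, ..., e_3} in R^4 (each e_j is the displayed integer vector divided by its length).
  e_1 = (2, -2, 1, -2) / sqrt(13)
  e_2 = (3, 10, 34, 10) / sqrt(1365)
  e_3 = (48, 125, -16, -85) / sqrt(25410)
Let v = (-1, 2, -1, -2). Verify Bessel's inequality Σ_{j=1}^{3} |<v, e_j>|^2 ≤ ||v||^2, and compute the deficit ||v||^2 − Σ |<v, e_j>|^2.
Σ |<v, e_j>|^2 = 922/121; ||v||^2 = 10; deficit = 288/121

Write each e_j = u_j / sqrt(<u_j, u_j>) where u_j is the displayed integer vector. Then <v, e_j> = <v, u_j> / sqrt(<u_j, u_j>), so |<v, e_j>|^2 = <v, u_j>^2 / <u_j, u_j>.
Coefficients: <v, e_1> = -3/sqrt(13), <v, e_2> = -37/sqrt(1365), <v, e_3> = 388/sqrt(25410).
Square and sum: Σ |<v, e_j>|^2 = 922/121.
Compute ||v||^2 = v·v = 10.
Deficit = 10 − 922/121 = 288/121 ≥ 0, confirming Bessel's inequality. (The deficit equals ||v − Σ <v,e_j> e_j||^2, the squared distance from v to span{e_j}.)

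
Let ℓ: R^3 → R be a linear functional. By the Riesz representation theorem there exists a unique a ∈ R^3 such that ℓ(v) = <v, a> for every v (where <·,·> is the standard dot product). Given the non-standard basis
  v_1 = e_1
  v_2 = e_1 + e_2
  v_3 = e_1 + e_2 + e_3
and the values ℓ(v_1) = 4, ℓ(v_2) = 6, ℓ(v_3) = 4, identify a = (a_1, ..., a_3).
a = (4, 2, -2)

Write a = (a_1, ..., a_3) in the standard basis. For each basis vector v_i, ℓ(v_i) = <v_i, a> is a linear equation in the a_j's. Collect the n equations into a matrix system V a = ℓ, where row i of V is v_i (expressed in the standard basis). Since V is invertible (lower-triangular with 1s on the diagonal, up to permutation), solve by back-substitution:
  V =
[[1, 0, 0],
 [1, 1, 0],
 [1, 1, 1]]
  V a = (4, 6, 4)
Solving gives a = (4, 2, -2).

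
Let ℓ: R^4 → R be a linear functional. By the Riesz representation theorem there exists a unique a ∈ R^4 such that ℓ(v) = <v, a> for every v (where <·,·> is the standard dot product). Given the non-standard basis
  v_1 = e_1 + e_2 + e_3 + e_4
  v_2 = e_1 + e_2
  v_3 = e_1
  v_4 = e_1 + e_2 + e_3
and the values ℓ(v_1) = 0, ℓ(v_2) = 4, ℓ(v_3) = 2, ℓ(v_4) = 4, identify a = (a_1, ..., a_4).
a = (2, 2, 0, -4)

Write a = (a_1, ..., a_4) in the standard basis. For each basis vector v_i, ℓ(v_i) = <v_i, a> is a linear equation in the a_j's. Collect the n equations into a matrix system V a = ℓ, where row i of V is v_i (expressed in the standard basis). Since V is invertible (lower-triangular with 1s on the diagonal, up to permutation), solve by back-substitution:
  V =
[[1, 1, 1, 1],
 [1, 1, 0, 0],
 [1, 0, 0, 0],
 [1, 1, 1, 0]]
  V a = (0, 4, 2, 4)
Solving gives a = (2, 2, 0, -4).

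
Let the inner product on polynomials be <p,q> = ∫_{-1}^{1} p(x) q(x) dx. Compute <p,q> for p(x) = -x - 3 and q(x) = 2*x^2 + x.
<p,q> = -14/3

Expand the product: p(x)·q(x) = -2*x^3 - 7*x^2 - 3*x.
∫_{-1}^{1} of each monomial x^k gives [2/(k+1) if k even, 0 if k odd]. Integrating term-by-term (or equivalently evaluating the antiderivative F(x) = -x^4/2 - 7*x^3/3 - 3*x^2/2 at the endpoints):
  F(1) − F(−1) = -13/3 − (1/3) = -14/3.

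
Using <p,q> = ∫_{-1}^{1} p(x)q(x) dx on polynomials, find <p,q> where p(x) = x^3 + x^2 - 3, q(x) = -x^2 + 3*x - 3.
<p,q> = 94/5

Expand the product: p(x)·q(x) = -x^5 + 2*x^4 - 9*x + 9.
∫_{-1}^{1} of each monomial x^k gives [2/(k+1) if k even, 0 if k odd]. Integrating term-by-term (or equivalently evaluating the antiderivative F(x) = -x^6/6 + 2*x^5/5 - 9*x^2/2 + 9*x at the endpoints):
  F(1) − F(−1) = 71/15 − (-211/15) = 94/5.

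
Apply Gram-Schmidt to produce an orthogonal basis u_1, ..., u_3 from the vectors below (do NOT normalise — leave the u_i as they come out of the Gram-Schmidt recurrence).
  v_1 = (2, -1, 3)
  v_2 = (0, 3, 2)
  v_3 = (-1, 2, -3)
Orthogonal basis:
  u_1 = (2, -1, 3)
  u_2 = (-3/7, 45/14, 19/14)
  u_3 = (165/173, 60/173, -90/173)

Apply the Gram-Schmidt recurrence
  u_1 = v_1
  u_i = v_i − Σ_{j<i} ((v_i · u_j) / (u_j · u_j)) · u_j.

Step by step this gives:
  u_1 = (2, -1, 3)
  u_2 = (-3/7, 45/14, 19/14)
  u_3 = (165/173, 60/173, -90/173)

Orthogonality check:
  u_2 · u_1 = 0 (should be 0)
  u_3 · u_1 = 0 (should be 0)
  u_3 · u_2 = 0 (should be 0)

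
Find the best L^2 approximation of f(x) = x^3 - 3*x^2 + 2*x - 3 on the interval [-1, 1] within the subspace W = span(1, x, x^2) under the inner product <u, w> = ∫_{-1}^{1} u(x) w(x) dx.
g(x) = -3*x^2 + 13*x/5 - 3

The best approximation g ∈ W is the orthogonal projection of f onto W. Writing g = a_0 + a_1 x + a_2 x^2, the coefficients solve the normal equations G · a = b where
  G_{ij} = <φ_i, φ_j> and b_i = <f, φ_i>, with φ_0 = 1, φ_1 = x, φ_2 = x^2.
G =
  [2, 0, 2/3]
  [0, 2/3, 0]
  [2/3, 0, 2/5],
b = (-8, 26/15, -16/5).
Solving gives a_0 = -3, a_1 = 13/5, a_2 = -3, so
  g(x) = -3*x^2 + 13*x/5 - 3.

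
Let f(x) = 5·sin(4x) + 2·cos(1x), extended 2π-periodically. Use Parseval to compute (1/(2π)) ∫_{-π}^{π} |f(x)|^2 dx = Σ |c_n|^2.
Σ |c_n|^2 = 29/2

Expand |f|^2 and use orthogonality of {sin(nx), cos(mx)} on [-π, π]:
  ∫_{-π}^{π} sin(nx)^2 dx = π, ∫ cos(mx)^2 dx = π, and cross terms integrate to 0.
So ∫_{-π}^{π} f(x)^2 dx = 5^2 · π + 2^2 · π = (25 + 4)π.
Divide by 2π: (25 + 4)/2 = 29/2.
By Parseval, this equals Σ |c_n|^2.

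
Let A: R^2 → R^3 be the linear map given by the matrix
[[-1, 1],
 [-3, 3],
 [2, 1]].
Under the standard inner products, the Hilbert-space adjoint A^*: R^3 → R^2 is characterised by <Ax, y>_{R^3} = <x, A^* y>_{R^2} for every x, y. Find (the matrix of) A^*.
A^* = A^T =
[[-1, -3, 2],
 [1, 3, 1]]

For real matrices with standard dot products, the defining identity <Ax, y> = <x, A^* y> gives (Ax)^T y = x^T (A^*) y, i.e. x^T A^T y = x^T (A^*) y. Since this holds for all x, y, we must have A^* = A^T. Therefore
A^* =
[[-1, -3, 2],
 [1, 3, 1]].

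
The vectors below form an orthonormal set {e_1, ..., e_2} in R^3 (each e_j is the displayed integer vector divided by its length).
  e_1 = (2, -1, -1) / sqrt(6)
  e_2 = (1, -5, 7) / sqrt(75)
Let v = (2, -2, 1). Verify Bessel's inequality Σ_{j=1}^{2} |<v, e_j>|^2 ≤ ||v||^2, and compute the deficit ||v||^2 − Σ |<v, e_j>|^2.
Σ |<v, e_j>|^2 = 449/50; ||v||^2 = 9; deficit = 1/50

Write each e_j = u_j / sqrt(<u_j, u_j>) where u_j is the displayed integer vector. Then <v, e_j> = <v, u_j> / sqrt(<u_j, u_j>), so |<v, e_j>|^2 = <v, u_j>^2 / <u_j, u_j>.
Coefficients: <v, e_1> = 5/sqrt(6), <v, e_2> = 19/sqrt(75).
Square and sum: Σ |<v, e_j>|^2 = 449/50.
Compute ||v||^2 = v·v = 9.
Deficit = 9 − 449/50 = 1/50 ≥ 0, confirming Bessel's inequality. (The deficit equals ||v − Σ <v,e_j> e_j||^2, the squared distance from v to span{e_j}.)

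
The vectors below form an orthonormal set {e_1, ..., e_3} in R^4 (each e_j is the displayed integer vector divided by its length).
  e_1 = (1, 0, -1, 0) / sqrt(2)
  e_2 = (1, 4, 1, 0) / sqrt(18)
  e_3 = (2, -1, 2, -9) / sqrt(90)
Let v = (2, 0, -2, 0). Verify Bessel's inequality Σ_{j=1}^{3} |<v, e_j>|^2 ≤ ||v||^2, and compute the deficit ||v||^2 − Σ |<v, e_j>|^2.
Σ |<v, e_j>|^2 = 8; ||v||^2 = 8; deficit = 0

Write each e_j = u_j / sqrt(<u_j, u_j>) where u_j is the displayed integer vector. Then <v, e_j> = <v, u_j> / sqrt(<u_j, u_j>), so |<v, e_j>|^2 = <v, u_j>^2 / <u_j, u_j>.
Coefficients: <v, e_1> = 4/sqrt(2), <v, e_2> = 0/sqrt(18), <v, e_3> = 0/sqrt(90).
Square and sum: Σ |<v, e_j>|^2 = 8.
Compute ||v||^2 = v·v = 8.
Deficit = 8 − 8 = 0 ≥ 0, confirming Bessel's inequality. (The deficit equals ||v − Σ <v,e_j> e_j||^2, the squared distance from v to span{e_j}.)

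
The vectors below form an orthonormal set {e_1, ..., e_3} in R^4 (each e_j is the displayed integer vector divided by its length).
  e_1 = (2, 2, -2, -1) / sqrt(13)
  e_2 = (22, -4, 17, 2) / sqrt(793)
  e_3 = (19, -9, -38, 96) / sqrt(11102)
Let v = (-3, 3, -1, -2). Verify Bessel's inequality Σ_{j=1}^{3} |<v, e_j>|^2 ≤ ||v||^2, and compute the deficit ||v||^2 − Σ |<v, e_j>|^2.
Σ |<v, e_j>|^2 = 243/13; ||v||^2 = 23; deficit = 56/13

Write each e_j = u_j / sqrt(<u_j, u_j>) where u_j is the displayed integer vector. Then <v, e_j> = <v, u_j> / sqrt(<u_j, u_j>), so |<v, e_j>|^2 = <v, u_j>^2 / <u_j, u_j>.
Coefficients: <v, e_1> = 4/sqrt(13), <v, e_2> = -99/sqrt(793), <v, e_3> = -238/sqrt(11102).
Square and sum: Σ |<v, e_j>|^2 = 243/13.
Compute ||v||^2 = v·v = 23.
Deficit = 23 − 243/13 = 56/13 ≥ 0, confirming Bessel's inequality. (The deficit equals ||v − Σ <v,e_j> e_j||^2, the squared distance from v to span{e_j}.)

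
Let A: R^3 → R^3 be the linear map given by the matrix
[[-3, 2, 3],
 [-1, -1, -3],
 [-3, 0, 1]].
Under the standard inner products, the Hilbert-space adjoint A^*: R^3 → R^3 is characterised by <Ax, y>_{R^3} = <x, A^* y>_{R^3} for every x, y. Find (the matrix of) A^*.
A^* = A^T =
[[-3, -1, -3],
 [2, -1, 0],
 [3, -3, 1]]

For real matrices with standard dot products, the defining identity <Ax, y> = <x, A^* y> gives (Ax)^T y = x^T (A^*) y, i.e. x^T A^T y = x^T (A^*) y. Since this holds for all x, y, we must have A^* = A^T. Therefore
A^* =
[[-3, -1, -3],
 [2, -1, 0],
 [3, -3, 1]].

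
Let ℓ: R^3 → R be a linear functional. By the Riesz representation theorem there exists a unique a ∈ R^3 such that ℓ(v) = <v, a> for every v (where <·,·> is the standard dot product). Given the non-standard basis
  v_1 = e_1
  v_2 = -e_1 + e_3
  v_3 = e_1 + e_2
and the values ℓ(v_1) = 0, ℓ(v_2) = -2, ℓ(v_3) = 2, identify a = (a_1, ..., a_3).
a = (0, 2, -2)

Write a = (a_1, ..., a_3) in the standard basis. For each basis vector v_i, ℓ(v_i) = <v_i, a> is a linear equation in the a_j's. Collect the n equations into a matrix system V a = ℓ, where row i of V is v_i (expressed in the standard basis). Since V is invertible (lower-triangular with 1s on the diagonal, up to permutation), solve by back-substitution:
  V =
[[1, 0, 0],
 [-1, 0, 1],
 [1, 1, 0]]
  V a = (0, -2, 2)
Solving gives a = (0, 2, -2).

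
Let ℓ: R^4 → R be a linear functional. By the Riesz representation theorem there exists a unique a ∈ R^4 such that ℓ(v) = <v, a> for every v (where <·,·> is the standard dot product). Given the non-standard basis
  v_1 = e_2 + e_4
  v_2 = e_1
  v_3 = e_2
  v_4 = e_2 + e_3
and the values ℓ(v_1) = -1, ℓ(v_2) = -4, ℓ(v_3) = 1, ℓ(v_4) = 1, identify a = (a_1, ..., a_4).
a = (-4, 1, 0, -2)

Write a = (a_1, ..., a_4) in the standard basis. For each basis vector v_i, ℓ(v_i) = <v_i, a> is a linear equation in the a_j's. Collect the n equations into a matrix system V a = ℓ, where row i of V is v_i (expressed in the standard basis). Since V is invertible (lower-triangular with 1s on the diagonal, up to permutation), solve by back-substitution:
  V =
[[0, 1, 0, 1],
 [1, 0, 0, 0],
 [0, 1, 0, 0],
 [0, 1, 1, 0]]
  V a = (-1, -4, 1, 1)
Solving gives a = (-4, 1, 0, -2).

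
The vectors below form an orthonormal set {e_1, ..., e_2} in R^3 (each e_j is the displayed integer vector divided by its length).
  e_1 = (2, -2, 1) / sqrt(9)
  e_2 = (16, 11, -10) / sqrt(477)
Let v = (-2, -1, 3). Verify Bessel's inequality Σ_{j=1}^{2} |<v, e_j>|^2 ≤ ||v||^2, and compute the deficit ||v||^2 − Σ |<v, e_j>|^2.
Σ |<v, e_j>|^2 = 598/53; ||v||^2 = 14; deficit = 144/53

Write each e_j = u_j / sqrt(<u_j, u_j>) where u_j is the displayed integer vector. Then <v, e_j> = <v, u_j> / sqrt(<u_j, u_j>), so |<v, e_j>|^2 = <v, u_j>^2 / <u_j, u_j>.
Coefficients: <v, e_1> = 1/sqrt(9), <v, e_2> = -73/sqrt(477).
Square and sum: Σ |<v, e_j>|^2 = 598/53.
Compute ||v||^2 = v·v = 14.
Deficit = 14 − 598/53 = 144/53 ≥ 0, confirming Bessel's inequality. (The deficit equals ||v − Σ <v,e_j> e_j||^2, the squared distance from v to span{e_j}.)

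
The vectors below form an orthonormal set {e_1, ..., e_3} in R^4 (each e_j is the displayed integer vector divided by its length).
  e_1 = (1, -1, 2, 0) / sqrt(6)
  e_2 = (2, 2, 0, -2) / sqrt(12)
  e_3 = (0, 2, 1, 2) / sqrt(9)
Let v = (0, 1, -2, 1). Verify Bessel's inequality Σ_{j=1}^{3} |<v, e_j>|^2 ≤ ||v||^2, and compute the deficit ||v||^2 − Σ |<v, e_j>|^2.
Σ |<v, e_j>|^2 = 83/18; ||v||^2 = 6; deficit = 25/18

Write each e_j = u_j / sqrt(<u_j, u_j>) where u_j is the displayed integer vector. Then <v, e_j> = <v, u_j> / sqrt(<u_j, u_j>), so |<v, e_j>|^2 = <v, u_j>^2 / <u_j, u_j>.
Coefficients: <v, e_1> = -5/sqrt(6), <v, e_2> = 0/sqrt(12), <v, e_3> = 2/sqrt(9).
Square and sum: Σ |<v, e_j>|^2 = 83/18.
Compute ||v||^2 = v·v = 6.
Deficit = 6 − 83/18 = 25/18 ≥ 0, confirming Bessel's inequality. (The deficit equals ||v − Σ <v,e_j> e_j||^2, the squared distance from v to span{e_j}.)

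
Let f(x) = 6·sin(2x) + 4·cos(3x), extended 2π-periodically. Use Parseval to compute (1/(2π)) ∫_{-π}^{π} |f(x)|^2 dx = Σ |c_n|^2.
Σ |c_n|^2 = 26

Expand |f|^2 and use orthogonality of {sin(nx), cos(mx)} on [-π, π]:
  ∫_{-π}^{π} sin(nx)^2 dx = π, ∫ cos(mx)^2 dx = π, and cross terms integrate to 0.
So ∫_{-π}^{π} f(x)^2 dx = 6^2 · π + 4^2 · π = (36 + 16)π.
Divide by 2π: (36 + 16)/2 = 26.
By Parseval, this equals Σ |c_n|^2.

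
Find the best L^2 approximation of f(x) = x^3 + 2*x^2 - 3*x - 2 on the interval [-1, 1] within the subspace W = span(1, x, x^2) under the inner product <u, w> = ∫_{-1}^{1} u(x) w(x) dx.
g(x) = 2*x^2 - 12*x/5 - 2

The best approximation g ∈ W is the orthogonal projection of f onto W. Writing g = a_0 + a_1 x + a_2 x^2, the coefficients solve the normal equations G · a = b where
  G_{ij} = <φ_i, φ_j> and b_i = <f, φ_i>, with φ_0 = 1, φ_1 = x, φ_2 = x^2.
G =
  [2, 0, 2/3]
  [0, 2/3, 0]
  [2/3, 0, 2/5],
b = (-8/3, -8/5, -8/15).
Solving gives a_0 = -2, a_1 = -12/5, a_2 = 2, so
  g(x) = 2*x^2 - 12*x/5 - 2.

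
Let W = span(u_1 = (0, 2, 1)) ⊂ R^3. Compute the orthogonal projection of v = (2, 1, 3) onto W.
proj_W(v) = (0, 2, 1)

Set up U = [u_1 | ... | u_1] ∈ R^(3×1). The projector onto W = col(U) is P = U (U^T U)^(-1) U^T.
Compute U^T U =
  [5],
and U^T v = (5).
Solve U^T U · c = U^T v for the coefficients: c = (1). The projection is proj_W(v) = U c.
Check: (v - proj_W(v)) · u_1 = 0  (should be 0).
Result: proj_W(v) = (0, 2, 1).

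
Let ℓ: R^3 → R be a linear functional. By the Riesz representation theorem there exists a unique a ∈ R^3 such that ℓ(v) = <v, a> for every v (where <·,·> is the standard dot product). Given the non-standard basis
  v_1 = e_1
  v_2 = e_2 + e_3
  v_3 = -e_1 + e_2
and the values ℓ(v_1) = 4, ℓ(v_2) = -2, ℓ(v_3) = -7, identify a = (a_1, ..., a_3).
a = (4, -3, 1)

Write a = (a_1, ..., a_3) in the standard basis. For each basis vector v_i, ℓ(v_i) = <v_i, a> is a linear equation in the a_j's. Collect the n equations into a matrix system V a = ℓ, where row i of V is v_i (expressed in the standard basis). Since V is invertible (lower-triangular with 1s on the diagonal, up to permutation), solve by back-substitution:
  V =
[[1, 0, 0],
 [0, 1, 1],
 [-1, 1, 0]]
  V a = (4, -2, -7)
Solving gives a = (4, -3, 1).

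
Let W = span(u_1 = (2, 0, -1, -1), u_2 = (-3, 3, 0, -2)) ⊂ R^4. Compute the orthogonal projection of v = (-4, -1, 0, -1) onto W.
proj_W(v) = (-167/58, 57/58, 55/58, 17/58)

Set up U = [u_1 | ... | u_2] ∈ R^(4×2). The projector onto W = col(U) is P = U (U^T U)^(-1) U^T.
Compute U^T U =
  [6, -4]
  [-4, 22],
and U^T v = (-7, 11).
Solve U^T U · c = U^T v for the coefficients: c = (-55/58, 19/58). The projection is proj_W(v) = U c.
Check: (v - proj_W(v)) · u_1 = 0  (should be 0).
Check: (v - proj_W(v)) · u_2 = 0  (should be 0).
Result: proj_W(v) = (-167/58, 57/58, 55/58, 17/58).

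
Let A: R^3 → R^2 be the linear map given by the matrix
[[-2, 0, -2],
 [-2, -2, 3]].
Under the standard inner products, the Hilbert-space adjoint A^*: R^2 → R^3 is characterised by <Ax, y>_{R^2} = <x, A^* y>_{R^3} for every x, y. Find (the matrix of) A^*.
A^* = A^T =
[[-2, -2],
 [0, -2],
 [-2, 3]]

For real matrices with standard dot products, the defining identity <Ax, y> = <x, A^* y> gives (Ax)^T y = x^T (A^*) y, i.e. x^T A^T y = x^T (A^*) y. Since this holds for all x, y, we must have A^* = A^T. Therefore
A^* =
[[-2, -2],
 [0, -2],
 [-2, 3]].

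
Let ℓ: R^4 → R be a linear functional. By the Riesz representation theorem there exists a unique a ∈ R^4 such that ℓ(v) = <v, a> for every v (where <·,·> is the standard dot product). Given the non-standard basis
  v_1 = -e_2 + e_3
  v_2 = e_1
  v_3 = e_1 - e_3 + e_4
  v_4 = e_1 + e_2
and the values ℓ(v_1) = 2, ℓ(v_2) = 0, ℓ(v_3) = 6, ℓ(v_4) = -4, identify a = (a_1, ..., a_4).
a = (0, -4, -2, 4)

Write a = (a_1, ..., a_4) in the standard basis. For each basis vector v_i, ℓ(v_i) = <v_i, a> is a linear equation in the a_j's. Collect the n equations into a matrix system V a = ℓ, where row i of V is v_i (expressed in the standard basis). Since V is invertible (lower-triangular with 1s on the diagonal, up to permutation), solve by back-substitution:
  V =
[[0, -1, 1, 0],
 [1, 0, 0, 0],
 [1, 0, -1, 1],
 [1, 1, 0, 0]]
  V a = (2, 0, 6, -4)
Solving gives a = (0, -4, -2, 4).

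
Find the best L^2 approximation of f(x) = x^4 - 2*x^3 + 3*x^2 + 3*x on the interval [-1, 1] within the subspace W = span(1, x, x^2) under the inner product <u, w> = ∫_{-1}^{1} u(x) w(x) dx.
g(x) = 27*x^2/7 + 9*x/5 - 3/35

The best approximation g ∈ W is the orthogonal projection of f onto W. Writing g = a_0 + a_1 x + a_2 x^2, the coefficients solve the normal equations G · a = b where
  G_{ij} = <φ_i, φ_j> and b_i = <f, φ_i>, with φ_0 = 1, φ_1 = x, φ_2 = x^2.
G =
  [2, 0, 2/3]
  [0, 2/3, 0]
  [2/3, 0, 2/5],
b = (12/5, 6/5, 52/35).
Solving gives a_0 = -3/35, a_1 = 9/5, a_2 = 27/7, so
  g(x) = 27*x^2/7 + 9*x/5 - 3/35.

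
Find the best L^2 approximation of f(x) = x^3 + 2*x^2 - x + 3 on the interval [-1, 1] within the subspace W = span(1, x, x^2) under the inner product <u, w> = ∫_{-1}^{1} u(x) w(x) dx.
g(x) = 2*x^2 - 2*x/5 + 3

The best approximation g ∈ W is the orthogonal projection of f onto W. Writing g = a_0 + a_1 x + a_2 x^2, the coefficients solve the normal equations G · a = b where
  G_{ij} = <φ_i, φ_j> and b_i = <f, φ_i>, with φ_0 = 1, φ_1 = x, φ_2 = x^2.
G =
  [2, 0, 2/3]
  [0, 2/3, 0]
  [2/3, 0, 2/5],
b = (22/3, -4/15, 14/5).
Solving gives a_0 = 3, a_1 = -2/5, a_2 = 2, so
  g(x) = 2*x^2 - 2*x/5 + 3.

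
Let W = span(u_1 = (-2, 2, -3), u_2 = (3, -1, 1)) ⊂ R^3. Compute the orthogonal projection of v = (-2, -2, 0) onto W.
proj_W(v) = (-58/33, -10/33, 32/33)

Set up U = [u_1 | ... | u_2] ∈ R^(3×2). The projector onto W = col(U) is P = U (U^T U)^(-1) U^T.
Compute U^T U =
  [17, -11]
  [-11, 11],
and U^T v = (0, -4).
Solve U^T U · c = U^T v for the coefficients: c = (-2/3, -34/33). The projection is proj_W(v) = U c.
Check: (v - proj_W(v)) · u_1 = 0  (should be 0).
Check: (v - proj_W(v)) · u_2 = 0  (should be 0).
Result: proj_W(v) = (-58/33, -10/33, 32/33).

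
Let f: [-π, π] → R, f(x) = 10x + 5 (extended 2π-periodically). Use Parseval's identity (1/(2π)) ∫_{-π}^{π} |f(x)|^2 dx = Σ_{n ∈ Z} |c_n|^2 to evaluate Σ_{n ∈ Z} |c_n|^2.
Σ |c_n|^2 = 100π^2/3 + 25

Expand and integrate term by term over [-π, π]:
  ∫ (10x)^2 dx = 100·(2π^3/3); ∫ 2·10·(5)·x dx = 0 (odd integrand); ∫ 5^2 dx = 25·2π.
So (1/(2π)) ∫_{-π}^{π} (10x + 5)^2 dx = 100π^2/3 + 25 = 100π^2/3 + 25.
Parseval ⇒ Σ |c_n|^2 = 100π^2/3 + 25.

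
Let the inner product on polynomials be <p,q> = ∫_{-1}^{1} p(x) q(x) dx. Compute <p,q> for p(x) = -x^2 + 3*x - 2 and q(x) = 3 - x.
<p,q> = -16

Expand the product: p(x)·q(x) = x^3 - 6*x^2 + 11*x - 6.
∫_{-1}^{1} of each monomial x^k gives [2/(k+1) if k even, 0 if k odd]. Integrating term-by-term (or equivalently evaluating the antiderivative F(x) = x^4/4 - 2*x^3 + 11*x^2/2 - 6*x at the endpoints):
  F(1) − F(−1) = -9/4 − (55/4) = -16.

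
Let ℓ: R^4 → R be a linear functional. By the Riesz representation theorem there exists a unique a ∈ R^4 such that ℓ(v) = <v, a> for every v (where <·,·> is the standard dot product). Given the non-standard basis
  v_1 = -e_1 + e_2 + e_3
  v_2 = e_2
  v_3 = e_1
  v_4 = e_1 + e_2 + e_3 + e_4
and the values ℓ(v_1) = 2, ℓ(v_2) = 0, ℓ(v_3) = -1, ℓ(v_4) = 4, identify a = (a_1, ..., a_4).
a = (-1, 0, 1, 4)

Write a = (a_1, ..., a_4) in the standard basis. For each basis vector v_i, ℓ(v_i) = <v_i, a> is a linear equation in the a_j's. Collect the n equations into a matrix system V a = ℓ, where row i of V is v_i (expressed in the standard basis). Since V is invertible (lower-triangular with 1s on the diagonal, up to permutation), solve by back-substitution:
  V =
[[-1, 1, 1, 0],
 [0, 1, 0, 0],
 [1, 0, 0, 0],
 [1, 1, 1, 1]]
  V a = (2, 0, -1, 4)
Solving gives a = (-1, 0, 1, 4).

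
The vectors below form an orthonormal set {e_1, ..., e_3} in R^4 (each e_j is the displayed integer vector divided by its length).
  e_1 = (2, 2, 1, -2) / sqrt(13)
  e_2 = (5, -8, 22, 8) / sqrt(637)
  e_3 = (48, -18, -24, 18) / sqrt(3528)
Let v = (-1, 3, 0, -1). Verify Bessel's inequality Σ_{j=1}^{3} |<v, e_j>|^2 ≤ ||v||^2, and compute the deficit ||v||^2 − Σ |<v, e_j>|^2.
Σ |<v, e_j>|^2 = 9; ||v||^2 = 11; deficit = 2

Write each e_j = u_j / sqrt(<u_j, u_j>) where u_j is the displayed integer vector. Then <v, e_j> = <v, u_j> / sqrt(<u_j, u_j>), so |<v, e_j>|^2 = <v, u_j>^2 / <u_j, u_j>.
Coefficients: <v, e_1> = 6/sqrt(13), <v, e_2> = -37/sqrt(637), <v, e_3> = -120/sqrt(3528).
Square and sum: Σ |<v, e_j>|^2 = 9.
Compute ||v||^2 = v·v = 11.
Deficit = 11 − 9 = 2 ≥ 0, confirming Bessel's inequality. (The deficit equals ||v − Σ <v,e_j> e_j||^2, the squared distance from v to span{e_j}.)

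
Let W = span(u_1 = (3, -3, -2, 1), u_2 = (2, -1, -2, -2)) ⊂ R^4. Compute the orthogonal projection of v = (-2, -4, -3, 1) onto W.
proj_W(v) = (273/178, -162/89, -74/89, 227/178)

Set up U = [u_1 | ... | u_2] ∈ R^(4×2). The projector onto W = col(U) is P = U (U^T U)^(-1) U^T.
Compute U^T U =
  [23, 11]
  [11, 13],
and U^T v = (13, 4).
Solve U^T U · c = U^T v for the coefficients: c = (125/178, -51/178). The projection is proj_W(v) = U c.
Check: (v - proj_W(v)) · u_1 = 0  (should be 0).
Check: (v - proj_W(v)) · u_2 = 0  (should be 0).
Result: proj_W(v) = (273/178, -162/89, -74/89, 227/178).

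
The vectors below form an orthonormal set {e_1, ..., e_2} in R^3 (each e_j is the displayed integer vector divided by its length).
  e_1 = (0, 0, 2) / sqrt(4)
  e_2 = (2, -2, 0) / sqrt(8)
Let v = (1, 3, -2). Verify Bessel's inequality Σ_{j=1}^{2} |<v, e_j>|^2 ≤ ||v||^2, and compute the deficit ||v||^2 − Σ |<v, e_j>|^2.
Σ |<v, e_j>|^2 = 6; ||v||^2 = 14; deficit = 8

Write each e_j = u_j / sqrt(<u_j, u_j>) where u_j is the displayed integer vector. Then <v, e_j> = <v, u_j> / sqrt(<u_j, u_j>), so |<v, e_j>|^2 = <v, u_j>^2 / <u_j, u_j>.
Coefficients: <v, e_1> = -4/sqrt(4), <v, e_2> = -4/sqrt(8).
Square and sum: Σ |<v, e_j>|^2 = 6.
Compute ||v||^2 = v·v = 14.
Deficit = 14 − 6 = 8 ≥ 0, confirming Bessel's inequality. (The deficit equals ||v − Σ <v,e_j> e_j||^2, the squared distance from v to span{e_j}.)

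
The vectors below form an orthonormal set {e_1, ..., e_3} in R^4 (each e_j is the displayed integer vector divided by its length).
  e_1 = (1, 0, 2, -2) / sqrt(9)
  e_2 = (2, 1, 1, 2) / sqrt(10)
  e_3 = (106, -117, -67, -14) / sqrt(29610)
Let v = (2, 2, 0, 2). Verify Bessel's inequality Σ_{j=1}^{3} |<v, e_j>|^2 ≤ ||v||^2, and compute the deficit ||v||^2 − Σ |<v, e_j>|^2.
Σ |<v, e_j>|^2 = 3464/329; ||v||^2 = 12; deficit = 484/329

Write each e_j = u_j / sqrt(<u_j, u_j>) where u_j is the displayed integer vector. Then <v, e_j> = <v, u_j> / sqrt(<u_j, u_j>), so |<v, e_j>|^2 = <v, u_j>^2 / <u_j, u_j>.
Coefficients: <v, e_1> = -2/sqrt(9), <v, e_2> = 10/sqrt(10), <v, e_3> = -50/sqrt(29610).
Square and sum: Σ |<v, e_j>|^2 = 3464/329.
Compute ||v||^2 = v·v = 12.
Deficit = 12 − 3464/329 = 484/329 ≥ 0, confirming Bessel's inequality. (The deficit equals ||v − Σ <v,e_j> e_j||^2, the squared distance from v to span{e_j}.)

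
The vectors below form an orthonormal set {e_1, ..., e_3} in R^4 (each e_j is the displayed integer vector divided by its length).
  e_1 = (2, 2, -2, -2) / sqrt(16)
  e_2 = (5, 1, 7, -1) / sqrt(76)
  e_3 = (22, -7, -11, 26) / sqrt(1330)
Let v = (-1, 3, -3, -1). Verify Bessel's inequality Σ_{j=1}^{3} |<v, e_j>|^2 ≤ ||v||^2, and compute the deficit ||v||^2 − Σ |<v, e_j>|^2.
Σ |<v, e_j>|^2 = 572/35; ||v||^2 = 20; deficit = 128/35

Write each e_j = u_j / sqrt(<u_j, u_j>) where u_j is the displayed integer vector. Then <v, e_j> = <v, u_j> / sqrt(<u_j, u_j>), so |<v, e_j>|^2 = <v, u_j>^2 / <u_j, u_j>.
Coefficients: <v, e_1> = 12/sqrt(16), <v, e_2> = -22/sqrt(76), <v, e_3> = -36/sqrt(1330).
Square and sum: Σ |<v, e_j>|^2 = 572/35.
Compute ||v||^2 = v·v = 20.
Deficit = 20 − 572/35 = 128/35 ≥ 0, confirming Bessel's inequality. (The deficit equals ||v − Σ <v,e_j> e_j||^2, the squared distance from v to span{e_j}.)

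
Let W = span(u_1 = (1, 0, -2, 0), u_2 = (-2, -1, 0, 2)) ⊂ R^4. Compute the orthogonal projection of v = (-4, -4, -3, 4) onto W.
proj_W(v) = (-150/41, -104/41, -116/41, 208/41)

Set up U = [u_1 | ... | u_2] ∈ R^(4×2). The projector onto W = col(U) is P = U (U^T U)^(-1) U^T.
Compute U^T U =
  [5, -2]
  [-2, 9],
and U^T v = (2, 20).
Solve U^T U · c = U^T v for the coefficients: c = (58/41, 104/41). The projection is proj_W(v) = U c.
Check: (v - proj_W(v)) · u_1 = 0  (should be 0).
Check: (v - proj_W(v)) · u_2 = 0  (should be 0).
Result: proj_W(v) = (-150/41, -104/41, -116/41, 208/41).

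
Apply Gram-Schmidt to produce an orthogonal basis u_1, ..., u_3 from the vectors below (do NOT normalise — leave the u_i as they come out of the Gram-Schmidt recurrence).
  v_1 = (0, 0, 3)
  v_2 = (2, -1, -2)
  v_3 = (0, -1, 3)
Orthogonal basis:
  u_1 = (0, 0, 3)
  u_2 = (2, -1, 0)
  u_3 = (-2/5, -4/5, 0)

Apply the Gram-Schmidt recurrence
  u_1 = v_1
  u_i = v_i − Σ_{j<i} ((v_i · u_j) / (u_j · u_j)) · u_j.

Step by step this gives:
  u_1 = (0, 0, 3)
  u_2 = (2, -1, 0)
  u_3 = (-2/5, -4/5, 0)

Orthogonality check:
  u_2 · u_1 = 0 (should be 0)
  u_3 · u_1 = 0 (should be 0)
  u_3 · u_2 = 0 (should be 0)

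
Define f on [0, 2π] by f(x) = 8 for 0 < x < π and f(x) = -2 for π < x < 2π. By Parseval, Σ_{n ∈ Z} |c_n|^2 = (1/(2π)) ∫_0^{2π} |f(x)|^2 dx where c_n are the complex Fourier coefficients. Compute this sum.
Σ |c_n|^2 = 34

Parseval equates the L^2 energy of f (normalised by 1/(2π)) with the ℓ^2 sum of its Fourier coefficients: (1/(2π)) ∫_0^{2π} |f|^2 = Σ |c_n|^2.
Compute the left side: (1/(2π)) [∫_0^π 8^2 dx + ∫_π^{2π} (-2)^2 dx] = (1/(2π)) · (64π + 4π) = (64 + 4)/2 = 34.
So Σ_{n ∈ Z} |c_n|^2 = 34.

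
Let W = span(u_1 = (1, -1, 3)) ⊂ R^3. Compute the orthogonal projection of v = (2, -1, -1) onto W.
proj_W(v) = (0, 0, 0)

Set up U = [u_1 | ... | u_1] ∈ R^(3×1). The projector onto W = col(U) is P = U (U^T U)^(-1) U^T.
Compute U^T U =
  [11],
and U^T v = (0).
Solve U^T U · c = U^T v for the coefficients: c = (0). The projection is proj_W(v) = U c.
Check: (v - proj_W(v)) · u_1 = 0  (should be 0).
Result: proj_W(v) = (0, 0, 0).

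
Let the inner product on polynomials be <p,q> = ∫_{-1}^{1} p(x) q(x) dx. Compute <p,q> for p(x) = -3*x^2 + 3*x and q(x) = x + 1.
<p,q> = 0

Expand the product: p(x)·q(x) = -3*x^3 + 3*x.
∫_{-1}^{1} of each monomial x^k gives [2/(k+1) if k even, 0 if k odd]. Integrating term-by-term (or equivalently evaluating the antiderivative F(x) = -3*x^4/4 + 3*x^2/2 at the endpoints):
  F(1) − F(−1) = 3/4 − (3/4) = 0.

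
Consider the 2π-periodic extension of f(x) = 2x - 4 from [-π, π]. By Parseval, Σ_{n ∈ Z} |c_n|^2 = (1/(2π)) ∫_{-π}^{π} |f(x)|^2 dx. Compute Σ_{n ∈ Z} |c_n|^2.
Σ |c_n|^2 = 4π^2/3 + 16

Expand and integrate term by term over [-π, π]:
  ∫ (2x)^2 dx = 4·(2π^3/3); ∫ 2·2·(-4)·x dx = 0 (odd integrand); ∫ (-4)^2 dx = 16·2π.
So (1/(2π)) ∫_{-π}^{π} (2x - 4)^2 dx = 4π^2/3 + 16 = 4π^2/3 + 16.
Parseval ⇒ Σ |c_n|^2 = 4π^2/3 + 16.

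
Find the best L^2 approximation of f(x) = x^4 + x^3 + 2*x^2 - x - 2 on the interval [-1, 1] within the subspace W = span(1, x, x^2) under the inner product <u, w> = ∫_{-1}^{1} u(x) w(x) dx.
g(x) = 20*x^2/7 - 2*x/5 - 73/35

The best approximation g ∈ W is the orthogonal projection of f onto W. Writing g = a_0 + a_1 x + a_2 x^2, the coefficients solve the normal equations G · a = b where
  G_{ij} = <φ_i, φ_j> and b_i = <f, φ_i>, with φ_0 = 1, φ_1 = x, φ_2 = x^2.
G =
  [2, 0, 2/3]
  [0, 2/3, 0]
  [2/3, 0, 2/5],
b = (-34/15, -4/15, -26/105).
Solving gives a_0 = -73/35, a_1 = -2/5, a_2 = 20/7, so
  g(x) = 20*x^2/7 - 2*x/5 - 73/35.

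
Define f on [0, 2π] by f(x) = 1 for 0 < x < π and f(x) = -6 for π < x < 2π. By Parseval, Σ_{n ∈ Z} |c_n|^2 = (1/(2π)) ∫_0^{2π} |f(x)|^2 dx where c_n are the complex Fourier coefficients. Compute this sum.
Σ |c_n|^2 = 37/2

Parseval equates the L^2 energy of f (normalised by 1/(2π)) with the ℓ^2 sum of its Fourier coefficients: (1/(2π)) ∫_0^{2π} |f|^2 = Σ |c_n|^2.
Compute the left side: (1/(2π)) [∫_0^π 1^2 dx + ∫_π^{2π} (-6)^2 dx] = (1/(2π)) · (1π + 36π) = (1 + 36)/2 = 37/2.
So Σ_{n ∈ Z} |c_n|^2 = 37/2.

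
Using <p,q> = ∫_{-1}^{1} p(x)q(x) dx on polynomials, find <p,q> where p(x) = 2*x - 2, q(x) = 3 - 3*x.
<p,q> = -16

Expand the product: p(x)·q(x) = -6*x^2 + 12*x - 6.
∫_{-1}^{1} of each monomial x^k gives [2/(k+1) if k even, 0 if k odd]. Integrating term-by-term (or equivalently evaluating the antiderivative F(x) = -2*x^3 + 6*x^2 - 6*x at the endpoints):
  F(1) − F(−1) = -2 − (14) = -16.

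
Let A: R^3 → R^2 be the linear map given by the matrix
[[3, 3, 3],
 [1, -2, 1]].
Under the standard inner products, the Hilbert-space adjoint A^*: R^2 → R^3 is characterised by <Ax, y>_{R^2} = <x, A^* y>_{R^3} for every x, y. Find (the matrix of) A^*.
A^* = A^T =
[[3, 1],
 [3, -2],
 [3, 1]]

For real matrices with standard dot products, the defining identity <Ax, y> = <x, A^* y> gives (Ax)^T y = x^T (A^*) y, i.e. x^T A^T y = x^T (A^*) y. Since this holds for all x, y, we must have A^* = A^T. Therefore
A^* =
[[3, 1],
 [3, -2],
 [3, 1]].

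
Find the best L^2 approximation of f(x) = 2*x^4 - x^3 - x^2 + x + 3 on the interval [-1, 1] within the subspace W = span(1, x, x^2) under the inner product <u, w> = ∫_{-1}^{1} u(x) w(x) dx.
g(x) = 5*x^2/7 + 2*x/5 + 99/35

The best approximation g ∈ W is the orthogonal projection of f onto W. Writing g = a_0 + a_1 x + a_2 x^2, the coefficients solve the normal equations G · a = b where
  G_{ij} = <φ_i, φ_j> and b_i = <f, φ_i>, with φ_0 = 1, φ_1 = x, φ_2 = x^2.
G =
  [2, 0, 2/3]
  [0, 2/3, 0]
  [2/3, 0, 2/5],
b = (92/15, 4/15, 76/35).
Solving gives a_0 = 99/35, a_1 = 2/5, a_2 = 5/7, so
  g(x) = 5*x^2/7 + 2*x/5 + 99/35.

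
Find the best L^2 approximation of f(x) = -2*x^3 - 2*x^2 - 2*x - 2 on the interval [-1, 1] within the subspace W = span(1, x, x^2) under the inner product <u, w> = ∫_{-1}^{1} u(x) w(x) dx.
g(x) = -2*x^2 - 16*x/5 - 2

The best approximation g ∈ W is the orthogonal projection of f onto W. Writing g = a_0 + a_1 x + a_2 x^2, the coefficients solve the normal equations G · a = b where
  G_{ij} = <φ_i, φ_j> and b_i = <f, φ_i>, with φ_0 = 1, φ_1 = x, φ_2 = x^2.
G =
  [2, 0, 2/3]
  [0, 2/3, 0]
  [2/3, 0, 2/5],
b = (-16/3, -32/15, -32/15).
Solving gives a_0 = -2, a_1 = -16/5, a_2 = -2, so
  g(x) = -2*x^2 - 16*x/5 - 2.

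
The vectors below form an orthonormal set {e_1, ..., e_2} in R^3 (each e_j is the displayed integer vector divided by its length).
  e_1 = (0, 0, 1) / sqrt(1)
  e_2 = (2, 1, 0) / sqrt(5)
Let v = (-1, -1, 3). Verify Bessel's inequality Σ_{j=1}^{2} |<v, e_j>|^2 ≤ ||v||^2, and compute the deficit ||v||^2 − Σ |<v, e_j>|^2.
Σ |<v, e_j>|^2 = 54/5; ||v||^2 = 11; deficit = 1/5

Write each e_j = u_j / sqrt(<u_j, u_j>) where u_j is the displayed integer vector. Then <v, e_j> = <v, u_j> / sqrt(<u_j, u_j>), so |<v, e_j>|^2 = <v, u_j>^2 / <u_j, u_j>.
Coefficients: <v, e_1> = 3/sqrt(1), <v, e_2> = -3/sqrt(5).
Square and sum: Σ |<v, e_j>|^2 = 54/5.
Compute ||v||^2 = v·v = 11.
Deficit = 11 − 54/5 = 1/5 ≥ 0, confirming Bessel's inequality. (The deficit equals ||v − Σ <v,e_j> e_j||^2, the squared distance from v to span{e_j}.)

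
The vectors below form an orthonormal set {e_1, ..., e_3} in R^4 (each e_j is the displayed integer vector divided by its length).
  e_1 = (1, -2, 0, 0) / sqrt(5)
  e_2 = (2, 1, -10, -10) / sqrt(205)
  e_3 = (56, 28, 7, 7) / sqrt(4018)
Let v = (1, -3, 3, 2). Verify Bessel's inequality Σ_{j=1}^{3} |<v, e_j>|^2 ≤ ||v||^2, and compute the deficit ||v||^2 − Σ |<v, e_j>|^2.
Σ |<v, e_j>|^2 = 45/2; ||v||^2 = 23; deficit = 1/2

Write each e_j = u_j / sqrt(<u_j, u_j>) where u_j is the displayed integer vector. Then <v, e_j> = <v, u_j> / sqrt(<u_j, u_j>), so |<v, e_j>|^2 = <v, u_j>^2 / <u_j, u_j>.
Coefficients: <v, e_1> = 7/sqrt(5), <v, e_2> = -51/sqrt(205), <v, e_3> = 7/sqrt(4018).
Square and sum: Σ |<v, e_j>|^2 = 45/2.
Compute ||v||^2 = v·v = 23.
Deficit = 23 − 45/2 = 1/2 ≥ 0, confirming Bessel's inequality. (The deficit equals ||v − Σ <v,e_j> e_j||^2, the squared distance from v to span{e_j}.)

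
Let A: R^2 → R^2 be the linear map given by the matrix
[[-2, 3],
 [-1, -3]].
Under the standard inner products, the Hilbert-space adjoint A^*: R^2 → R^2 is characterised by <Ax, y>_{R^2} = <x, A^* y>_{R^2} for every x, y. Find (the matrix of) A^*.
A^* = A^T =
[[-2, -1],
 [3, -3]]

For real matrices with standard dot products, the defining identity <Ax, y> = <x, A^* y> gives (Ax)^T y = x^T (A^*) y, i.e. x^T A^T y = x^T (A^*) y. Since this holds for all x, y, we must have A^* = A^T. Therefore
A^* =
[[-2, -1],
 [3, -3]].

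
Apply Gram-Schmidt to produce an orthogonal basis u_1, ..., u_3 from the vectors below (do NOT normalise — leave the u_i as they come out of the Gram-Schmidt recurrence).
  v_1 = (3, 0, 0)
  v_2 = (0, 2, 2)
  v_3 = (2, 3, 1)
Orthogonal basis:
  u_1 = (3, 0, 0)
  u_2 = (0, 2, 2)
  u_3 = (0, 1, -1)

Apply the Gram-Schmidt recurrence
  u_1 = v_1
  u_i = v_i − Σ_{j<i} ((v_i · u_j) / (u_j · u_j)) · u_j.

Step by step this gives:
  u_1 = (3, 0, 0)
  u_2 = (0, 2, 2)
  u_3 = (0, 1, -1)

Orthogonality check:
  u_2 · u_1 = 0 (should be 0)
  u_3 · u_1 = 0 (should be 0)
  u_3 · u_2 = 0 (should be 0)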